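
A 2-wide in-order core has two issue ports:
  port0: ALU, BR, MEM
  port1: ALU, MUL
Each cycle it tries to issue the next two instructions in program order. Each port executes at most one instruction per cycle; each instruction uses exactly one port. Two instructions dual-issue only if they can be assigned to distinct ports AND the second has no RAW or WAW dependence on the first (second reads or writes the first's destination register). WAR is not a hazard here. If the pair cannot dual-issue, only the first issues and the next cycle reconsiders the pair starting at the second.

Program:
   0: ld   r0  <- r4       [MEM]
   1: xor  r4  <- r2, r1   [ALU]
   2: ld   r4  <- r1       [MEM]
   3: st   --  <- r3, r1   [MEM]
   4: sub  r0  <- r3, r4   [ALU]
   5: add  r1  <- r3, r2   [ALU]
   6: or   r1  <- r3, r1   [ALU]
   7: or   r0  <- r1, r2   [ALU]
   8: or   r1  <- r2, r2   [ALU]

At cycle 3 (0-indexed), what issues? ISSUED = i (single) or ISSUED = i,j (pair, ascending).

c0: i0&i1 ld+xor  pair
c1: i2 ld  no-port MEM/MEM
c2: i3&i4 st+sub  pair
c3: i5 add  RAW+WAW r1
c4: i6 or  RAW r1
c5: i7&i8 or+or  pair

ISSUED = 5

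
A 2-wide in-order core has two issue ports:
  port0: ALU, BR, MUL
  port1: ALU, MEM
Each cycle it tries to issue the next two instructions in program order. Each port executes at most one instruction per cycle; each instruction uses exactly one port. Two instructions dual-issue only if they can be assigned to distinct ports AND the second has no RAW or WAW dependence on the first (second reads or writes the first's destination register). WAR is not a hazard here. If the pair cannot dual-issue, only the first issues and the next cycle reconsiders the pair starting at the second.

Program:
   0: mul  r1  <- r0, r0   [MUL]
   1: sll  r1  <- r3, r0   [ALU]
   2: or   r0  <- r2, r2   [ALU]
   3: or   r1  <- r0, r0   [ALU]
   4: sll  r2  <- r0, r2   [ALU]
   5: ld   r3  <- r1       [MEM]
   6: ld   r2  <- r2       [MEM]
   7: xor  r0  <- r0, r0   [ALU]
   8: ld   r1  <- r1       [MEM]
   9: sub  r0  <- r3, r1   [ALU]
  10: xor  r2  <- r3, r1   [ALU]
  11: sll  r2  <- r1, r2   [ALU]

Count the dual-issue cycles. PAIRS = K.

t=0 i0:mul.MUL ; WAW r1
t=1 i1/i2:sll.ALU+or.ALU ; pair
t=2 i3/i4:or.ALU+sll.ALU ; pair
t=3 i5:ld.MEM ; no-port MEM/MEM
t=4 i6/i7:ld.MEM+xor.ALU ; pair
t=5 i8:ld.MEM ; RAW r1
t=6 i9/i10:sub.ALU+xor.ALU ; pair
t=7 i11:sll.ALU ; tail

PAIRS = 4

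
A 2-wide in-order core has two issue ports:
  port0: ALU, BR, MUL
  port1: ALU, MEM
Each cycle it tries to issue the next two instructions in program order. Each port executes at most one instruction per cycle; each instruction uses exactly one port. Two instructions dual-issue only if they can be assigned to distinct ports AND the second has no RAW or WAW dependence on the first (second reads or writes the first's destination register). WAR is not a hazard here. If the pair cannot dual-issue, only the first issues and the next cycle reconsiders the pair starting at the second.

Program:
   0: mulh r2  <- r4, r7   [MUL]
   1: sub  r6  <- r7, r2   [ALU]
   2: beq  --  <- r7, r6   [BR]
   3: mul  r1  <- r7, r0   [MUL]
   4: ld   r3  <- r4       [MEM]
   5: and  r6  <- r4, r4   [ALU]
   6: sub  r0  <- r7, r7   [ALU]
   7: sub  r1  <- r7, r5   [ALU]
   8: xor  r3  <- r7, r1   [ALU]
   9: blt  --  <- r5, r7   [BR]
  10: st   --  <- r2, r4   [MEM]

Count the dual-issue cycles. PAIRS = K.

  cy0 -> i0 (mulh) RAW r2
  cy1 -> i1 (sub) RAW r6
  cy2 -> i2 (beq) no-port BR/MUL
  cy3 -> i3+i4 (mul+ld) 2-wide
  cy4 -> i5+i6 (and+sub) 2-wide
  cy5 -> i7 (sub) RAW r1
  cy6 -> i8+i9 (xor+blt) 2-wide
  cy7 -> i10 (st) tail

PAIRS = 3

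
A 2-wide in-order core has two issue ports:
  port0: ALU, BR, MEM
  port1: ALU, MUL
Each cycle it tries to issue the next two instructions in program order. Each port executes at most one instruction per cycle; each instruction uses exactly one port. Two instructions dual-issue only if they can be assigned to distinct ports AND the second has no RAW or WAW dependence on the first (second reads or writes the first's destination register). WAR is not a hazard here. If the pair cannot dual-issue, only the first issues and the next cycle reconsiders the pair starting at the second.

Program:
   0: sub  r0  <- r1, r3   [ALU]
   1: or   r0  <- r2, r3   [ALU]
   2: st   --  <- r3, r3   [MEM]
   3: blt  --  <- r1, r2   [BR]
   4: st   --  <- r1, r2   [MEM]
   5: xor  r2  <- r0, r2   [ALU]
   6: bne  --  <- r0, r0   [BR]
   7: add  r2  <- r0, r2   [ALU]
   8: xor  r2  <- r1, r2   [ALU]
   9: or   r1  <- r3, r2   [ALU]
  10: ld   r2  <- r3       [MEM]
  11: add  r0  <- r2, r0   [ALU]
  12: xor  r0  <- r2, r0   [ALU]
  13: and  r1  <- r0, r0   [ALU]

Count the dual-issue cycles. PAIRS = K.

t=0 i0:sub ; WAW r0
t=1 i1,i2:or st ; dual
t=2 i3:blt ; no-port BR/MEM
t=3 i4,i5:st xor ; dual
t=4 i6,i7:bne add ; dual
t=5 i8:xor ; RAW r2
t=6 i9,i10:or ld ; dual
t=7 i11:add ; RAW+WAW r0
t=8 i12:xor ; RAW r0
t=9 i13:and ; tail

PAIRS = 4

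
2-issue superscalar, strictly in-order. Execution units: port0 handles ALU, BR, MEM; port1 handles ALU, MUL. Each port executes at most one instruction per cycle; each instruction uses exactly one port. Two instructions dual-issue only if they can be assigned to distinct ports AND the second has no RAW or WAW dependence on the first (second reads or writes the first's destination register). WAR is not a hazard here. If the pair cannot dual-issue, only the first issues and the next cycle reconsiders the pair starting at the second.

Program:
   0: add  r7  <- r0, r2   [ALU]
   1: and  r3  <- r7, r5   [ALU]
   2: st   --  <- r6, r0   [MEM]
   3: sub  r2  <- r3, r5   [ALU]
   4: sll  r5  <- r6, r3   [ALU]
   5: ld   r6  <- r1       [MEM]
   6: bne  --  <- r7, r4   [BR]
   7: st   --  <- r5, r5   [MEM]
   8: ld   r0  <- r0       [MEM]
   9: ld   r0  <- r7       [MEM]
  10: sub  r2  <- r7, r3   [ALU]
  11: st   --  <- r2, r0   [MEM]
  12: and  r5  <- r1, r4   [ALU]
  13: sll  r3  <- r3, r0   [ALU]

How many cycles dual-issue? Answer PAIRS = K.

0. add.ALU @i0  | RAW r7
1. and.ALU;st.MEM @i1&i2  | dual
2. sub.ALU;sll.ALU @i3&i4  | dual
3. ld.MEM @i5  | no-port MEM/BR
4. bne.BR @i6  | no-port BR/MEM
5. st.MEM @i7  | no-port MEM/MEM
6. ld.MEM @i8  | no-port MEM/MEM
7. ld.MEM;sub.ALU @i9&i10  | dual
8. st.MEM;and.ALU @i11&i12  | dual
9. sll.ALU @i13  | tail

PAIRS = 4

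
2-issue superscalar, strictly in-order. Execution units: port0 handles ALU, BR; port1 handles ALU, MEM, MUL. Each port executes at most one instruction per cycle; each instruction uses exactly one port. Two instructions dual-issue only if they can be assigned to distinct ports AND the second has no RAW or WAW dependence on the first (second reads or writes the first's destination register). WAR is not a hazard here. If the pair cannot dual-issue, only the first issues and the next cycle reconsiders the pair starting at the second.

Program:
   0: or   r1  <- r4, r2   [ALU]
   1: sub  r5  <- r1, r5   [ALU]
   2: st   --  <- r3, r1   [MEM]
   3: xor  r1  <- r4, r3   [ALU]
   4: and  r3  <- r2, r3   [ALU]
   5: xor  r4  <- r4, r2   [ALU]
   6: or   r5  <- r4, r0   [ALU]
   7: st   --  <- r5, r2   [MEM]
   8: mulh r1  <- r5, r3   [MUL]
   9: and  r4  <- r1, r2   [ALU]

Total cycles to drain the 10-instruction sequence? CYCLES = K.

#0 head=0: or i0 RAW r1
#1 head=1: sub+st i1&i2 2-wide
#2 head=3: xor+and i3&i4 2-wide
#3 head=5: xor i5 RAW r4
#4 head=6: or i6 RAW r5
#5 head=7: st i7 no-port MEM/MUL
#6 head=8: mulh i8 RAW r1
#7 head=9: and i9 tail

CYCLES = 8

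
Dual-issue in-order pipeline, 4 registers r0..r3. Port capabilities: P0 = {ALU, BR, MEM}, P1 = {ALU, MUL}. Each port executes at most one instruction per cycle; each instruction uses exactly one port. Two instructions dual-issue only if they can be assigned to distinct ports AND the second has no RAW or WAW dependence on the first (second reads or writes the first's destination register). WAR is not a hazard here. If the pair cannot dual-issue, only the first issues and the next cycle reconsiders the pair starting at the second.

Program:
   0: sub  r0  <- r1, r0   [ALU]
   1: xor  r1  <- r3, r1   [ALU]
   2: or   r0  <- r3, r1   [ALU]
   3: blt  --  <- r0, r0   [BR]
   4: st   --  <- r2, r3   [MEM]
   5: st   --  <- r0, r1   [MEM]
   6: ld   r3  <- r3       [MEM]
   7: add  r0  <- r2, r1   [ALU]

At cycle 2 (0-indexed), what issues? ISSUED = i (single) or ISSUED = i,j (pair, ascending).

#0 head=0: sub+xor i0+i1 dual
#1 head=2: or i2 RAW r0
#2 head=3: blt i3 no-port BR/MEM
#3 head=4: st i4 no-port MEM/MEM
#4 head=5: st i5 no-port MEM/MEM
#5 head=6: ld+add i6+i7 dual

ISSUED = 3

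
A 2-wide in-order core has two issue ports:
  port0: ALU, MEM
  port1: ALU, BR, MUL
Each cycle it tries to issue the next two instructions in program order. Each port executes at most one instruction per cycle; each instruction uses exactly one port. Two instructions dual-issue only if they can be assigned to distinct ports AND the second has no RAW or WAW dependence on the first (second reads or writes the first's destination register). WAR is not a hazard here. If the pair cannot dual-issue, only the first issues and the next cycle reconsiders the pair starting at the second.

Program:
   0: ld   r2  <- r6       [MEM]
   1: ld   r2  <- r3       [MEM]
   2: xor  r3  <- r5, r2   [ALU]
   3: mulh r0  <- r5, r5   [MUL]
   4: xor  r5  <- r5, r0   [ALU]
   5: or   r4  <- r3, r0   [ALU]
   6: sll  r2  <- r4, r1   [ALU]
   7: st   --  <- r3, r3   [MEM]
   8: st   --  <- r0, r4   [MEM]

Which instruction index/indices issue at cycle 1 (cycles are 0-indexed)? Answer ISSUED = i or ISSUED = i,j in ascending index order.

ISSUED = 1

[0] i0  ld.MEM  -- no-port MEM/MEM
[1] i1  ld.MEM  -- RAW r2
[2] i2/i3  xor.ALU+mulh.MUL  -- dual
[3] i4/i5  xor.ALU+or.ALU  -- dual
[4] i6/i7  sll.ALU+st.MEM  -- dual
[5] i8  st.MEM  -- tail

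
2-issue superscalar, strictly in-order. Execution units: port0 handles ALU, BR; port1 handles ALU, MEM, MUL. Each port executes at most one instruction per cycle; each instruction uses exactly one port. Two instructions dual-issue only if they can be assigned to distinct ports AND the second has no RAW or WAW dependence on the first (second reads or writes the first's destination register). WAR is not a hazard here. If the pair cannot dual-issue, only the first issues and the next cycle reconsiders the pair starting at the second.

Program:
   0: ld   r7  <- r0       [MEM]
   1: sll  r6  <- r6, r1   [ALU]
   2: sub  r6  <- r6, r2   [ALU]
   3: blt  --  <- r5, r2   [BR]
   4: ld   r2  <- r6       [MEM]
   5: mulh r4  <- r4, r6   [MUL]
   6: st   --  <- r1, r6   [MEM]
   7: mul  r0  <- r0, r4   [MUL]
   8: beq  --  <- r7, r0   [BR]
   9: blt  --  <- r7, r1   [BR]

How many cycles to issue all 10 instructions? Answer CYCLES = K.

CYCLES = 8

#0 head=0: ld.MEM sll.ALU i0+i1 2-wide
#1 head=2: sub.ALU blt.BR i2+i3 2-wide
#2 head=4: ld.MEM i4 no-port MEM/MUL
#3 head=5: mulh.MUL i5 no-port MUL/MEM
#4 head=6: st.MEM i6 no-port MEM/MUL
#5 head=7: mul.MUL i7 RAW r0
#6 head=8: beq.BR i8 no-port BR/BR
#7 head=9: blt.BR i9 tail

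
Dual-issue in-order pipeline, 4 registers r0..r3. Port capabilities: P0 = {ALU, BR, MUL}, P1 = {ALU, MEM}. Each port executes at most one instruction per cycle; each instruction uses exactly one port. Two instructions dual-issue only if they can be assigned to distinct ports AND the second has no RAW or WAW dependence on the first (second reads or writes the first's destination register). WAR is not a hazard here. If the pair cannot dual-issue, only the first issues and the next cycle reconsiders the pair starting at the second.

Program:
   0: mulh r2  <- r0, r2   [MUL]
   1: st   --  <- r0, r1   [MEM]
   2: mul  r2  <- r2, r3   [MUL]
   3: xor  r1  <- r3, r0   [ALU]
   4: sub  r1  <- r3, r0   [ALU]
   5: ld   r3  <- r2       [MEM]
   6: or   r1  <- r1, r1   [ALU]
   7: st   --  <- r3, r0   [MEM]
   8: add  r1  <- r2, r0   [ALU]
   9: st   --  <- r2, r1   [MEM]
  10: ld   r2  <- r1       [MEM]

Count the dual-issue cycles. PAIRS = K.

[0] i0+i1  mulh;st  -- 2-wide
[1] i2+i3  mul;xor  -- 2-wide
[2] i4+i5  sub;ld  -- 2-wide
[3] i6+i7  or;st  -- 2-wide
[4] i8  add  -- RAW r1
[5] i9  st  -- no-port MEM/MEM
[6] i10  ld  -- tail

PAIRS = 4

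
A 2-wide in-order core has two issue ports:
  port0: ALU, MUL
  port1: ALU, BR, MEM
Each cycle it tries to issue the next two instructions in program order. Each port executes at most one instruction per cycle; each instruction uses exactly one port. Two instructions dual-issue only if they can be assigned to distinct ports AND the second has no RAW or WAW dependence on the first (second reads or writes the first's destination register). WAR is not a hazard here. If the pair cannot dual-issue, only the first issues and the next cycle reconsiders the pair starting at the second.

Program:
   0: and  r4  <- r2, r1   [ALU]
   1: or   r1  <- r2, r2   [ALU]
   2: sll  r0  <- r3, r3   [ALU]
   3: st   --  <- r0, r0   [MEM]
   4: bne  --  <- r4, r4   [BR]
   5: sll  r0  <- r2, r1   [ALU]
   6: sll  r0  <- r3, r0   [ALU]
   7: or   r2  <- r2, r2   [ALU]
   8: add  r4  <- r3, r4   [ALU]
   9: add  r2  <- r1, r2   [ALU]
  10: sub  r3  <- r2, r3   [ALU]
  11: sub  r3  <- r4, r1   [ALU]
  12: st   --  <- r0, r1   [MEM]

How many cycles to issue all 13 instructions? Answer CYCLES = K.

CYCLES = 8

t=0 i0+i1:and or ; dual
t=1 i2:sll ; RAW r0
t=2 i3:st ; no-port MEM/BR
t=3 i4+i5:bne sll ; dual
t=4 i6+i7:sll or ; dual
t=5 i8+i9:add add ; dual
t=6 i10:sub ; WAW r3
t=7 i11+i12:sub st ; dual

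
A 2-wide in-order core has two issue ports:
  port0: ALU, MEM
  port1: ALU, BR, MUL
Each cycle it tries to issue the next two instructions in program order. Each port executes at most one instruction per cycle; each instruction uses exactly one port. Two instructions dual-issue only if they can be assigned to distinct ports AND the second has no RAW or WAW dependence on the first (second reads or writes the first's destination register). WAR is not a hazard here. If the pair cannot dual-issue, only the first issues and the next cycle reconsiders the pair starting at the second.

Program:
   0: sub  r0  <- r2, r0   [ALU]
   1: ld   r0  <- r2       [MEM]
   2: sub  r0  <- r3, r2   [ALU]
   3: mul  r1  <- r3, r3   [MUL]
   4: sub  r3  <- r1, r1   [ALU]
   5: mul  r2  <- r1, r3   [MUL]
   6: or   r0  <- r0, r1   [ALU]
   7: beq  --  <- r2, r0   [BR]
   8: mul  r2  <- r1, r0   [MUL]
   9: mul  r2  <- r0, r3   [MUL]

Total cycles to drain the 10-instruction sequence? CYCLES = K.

#0 head=0: sub i0 WAW r0
#1 head=1: ld i1 WAW r0
#2 head=2: sub/mul i2/i3 2-wide
#3 head=4: sub i4 RAW r3
#4 head=5: mul/or i5/i6 2-wide
#5 head=7: beq i7 no-port BR/MUL
#6 head=8: mul i8 no-port MUL/MUL
#7 head=9: mul i9 tail

CYCLES = 8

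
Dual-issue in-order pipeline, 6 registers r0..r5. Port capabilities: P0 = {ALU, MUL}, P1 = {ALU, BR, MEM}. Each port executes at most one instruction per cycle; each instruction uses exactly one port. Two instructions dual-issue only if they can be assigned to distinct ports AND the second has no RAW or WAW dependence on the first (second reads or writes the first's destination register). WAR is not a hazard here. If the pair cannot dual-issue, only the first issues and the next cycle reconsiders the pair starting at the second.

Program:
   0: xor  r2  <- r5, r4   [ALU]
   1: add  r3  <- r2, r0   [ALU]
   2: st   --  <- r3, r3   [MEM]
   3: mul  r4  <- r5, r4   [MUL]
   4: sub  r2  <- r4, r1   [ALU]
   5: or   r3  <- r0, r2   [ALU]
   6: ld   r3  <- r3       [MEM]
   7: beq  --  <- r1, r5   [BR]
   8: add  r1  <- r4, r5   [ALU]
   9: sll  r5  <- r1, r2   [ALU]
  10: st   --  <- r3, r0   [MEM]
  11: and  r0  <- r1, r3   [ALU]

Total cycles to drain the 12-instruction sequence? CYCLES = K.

  cy0 -> i0 (xor.ALU) RAW r2
  cy1 -> i1 (add.ALU) RAW r3
  cy2 -> i2/i3 (st.MEM;mul.MUL) pair
  cy3 -> i4 (sub.ALU) RAW r2
  cy4 -> i5 (or.ALU) RAW+WAW r3
  cy5 -> i6 (ld.MEM) no-port MEM/BR
  cy6 -> i7/i8 (beq.BR;add.ALU) pair
  cy7 -> i9/i10 (sll.ALU;st.MEM) pair
  cy8 -> i11 (and.ALU) tail

CYCLES = 9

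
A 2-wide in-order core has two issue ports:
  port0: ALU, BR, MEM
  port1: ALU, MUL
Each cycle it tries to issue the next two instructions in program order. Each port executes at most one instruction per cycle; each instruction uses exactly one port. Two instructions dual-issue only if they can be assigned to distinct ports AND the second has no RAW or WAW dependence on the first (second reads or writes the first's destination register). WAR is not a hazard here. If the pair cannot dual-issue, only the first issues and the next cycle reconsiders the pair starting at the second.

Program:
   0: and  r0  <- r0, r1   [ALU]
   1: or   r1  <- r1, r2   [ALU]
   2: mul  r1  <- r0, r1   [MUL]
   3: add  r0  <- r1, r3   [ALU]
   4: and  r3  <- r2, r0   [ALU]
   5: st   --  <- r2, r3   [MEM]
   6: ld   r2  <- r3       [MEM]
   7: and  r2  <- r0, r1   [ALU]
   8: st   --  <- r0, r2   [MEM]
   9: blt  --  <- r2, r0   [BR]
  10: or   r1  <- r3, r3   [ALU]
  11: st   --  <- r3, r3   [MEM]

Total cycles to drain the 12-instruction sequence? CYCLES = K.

#0 head=0: and.ALU/or.ALU i0,i1 dual
#1 head=2: mul.MUL i2 RAW r1
#2 head=3: add.ALU i3 RAW r0
#3 head=4: and.ALU i4 RAW r3
#4 head=5: st.MEM i5 no-port MEM/MEM
#5 head=6: ld.MEM i6 WAW r2
#6 head=7: and.ALU i7 RAW r2
#7 head=8: st.MEM i8 no-port MEM/BR
#8 head=9: blt.BR/or.ALU i9,i10 dual
#9 head=11: st.MEM i11 tail

CYCLES = 10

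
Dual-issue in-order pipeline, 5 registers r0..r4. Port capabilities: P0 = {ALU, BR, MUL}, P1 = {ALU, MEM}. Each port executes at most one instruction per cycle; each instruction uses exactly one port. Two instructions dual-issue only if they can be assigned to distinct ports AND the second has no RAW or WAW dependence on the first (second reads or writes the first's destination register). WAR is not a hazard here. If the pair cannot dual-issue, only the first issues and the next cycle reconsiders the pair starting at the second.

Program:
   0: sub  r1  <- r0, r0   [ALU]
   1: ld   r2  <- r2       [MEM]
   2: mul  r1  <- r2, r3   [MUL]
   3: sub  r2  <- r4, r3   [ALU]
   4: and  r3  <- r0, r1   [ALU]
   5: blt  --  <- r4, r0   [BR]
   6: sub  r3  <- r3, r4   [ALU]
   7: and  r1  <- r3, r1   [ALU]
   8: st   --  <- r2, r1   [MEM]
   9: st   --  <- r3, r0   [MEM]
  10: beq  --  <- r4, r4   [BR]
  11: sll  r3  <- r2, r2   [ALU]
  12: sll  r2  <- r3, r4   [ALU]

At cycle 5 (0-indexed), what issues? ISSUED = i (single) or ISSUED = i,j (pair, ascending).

#0 head=0: sub ld i0,i1 2-wide
#1 head=2: mul sub i2,i3 2-wide
#2 head=4: and blt i4,i5 2-wide
#3 head=6: sub i6 RAW r3
#4 head=7: and i7 RAW r1
#5 head=8: st i8 no-port MEM/MEM
#6 head=9: st beq i9,i10 2-wide
#7 head=11: sll i11 RAW r3
#8 head=12: sll i12 tail

ISSUED = 8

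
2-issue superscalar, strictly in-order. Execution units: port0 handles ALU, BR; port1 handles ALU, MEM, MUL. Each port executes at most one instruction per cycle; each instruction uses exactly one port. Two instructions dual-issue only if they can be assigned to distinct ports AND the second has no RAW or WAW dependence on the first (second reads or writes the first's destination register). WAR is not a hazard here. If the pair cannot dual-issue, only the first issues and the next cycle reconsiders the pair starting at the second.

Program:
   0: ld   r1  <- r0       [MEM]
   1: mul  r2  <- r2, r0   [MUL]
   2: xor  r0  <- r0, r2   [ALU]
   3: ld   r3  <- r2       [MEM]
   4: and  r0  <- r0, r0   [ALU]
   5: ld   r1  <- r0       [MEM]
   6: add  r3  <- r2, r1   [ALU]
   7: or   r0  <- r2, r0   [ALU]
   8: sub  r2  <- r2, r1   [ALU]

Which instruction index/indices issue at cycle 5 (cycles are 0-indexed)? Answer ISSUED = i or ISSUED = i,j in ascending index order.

t=0 i0:ld ; no-port MEM/MUL
t=1 i1:mul ; RAW r2
t=2 i2&i3:xor/ld ; 2-wide
t=3 i4:and ; RAW r0
t=4 i5:ld ; RAW r1
t=5 i6&i7:add/or ; 2-wide
t=6 i8:sub ; tail

ISSUED = 6,7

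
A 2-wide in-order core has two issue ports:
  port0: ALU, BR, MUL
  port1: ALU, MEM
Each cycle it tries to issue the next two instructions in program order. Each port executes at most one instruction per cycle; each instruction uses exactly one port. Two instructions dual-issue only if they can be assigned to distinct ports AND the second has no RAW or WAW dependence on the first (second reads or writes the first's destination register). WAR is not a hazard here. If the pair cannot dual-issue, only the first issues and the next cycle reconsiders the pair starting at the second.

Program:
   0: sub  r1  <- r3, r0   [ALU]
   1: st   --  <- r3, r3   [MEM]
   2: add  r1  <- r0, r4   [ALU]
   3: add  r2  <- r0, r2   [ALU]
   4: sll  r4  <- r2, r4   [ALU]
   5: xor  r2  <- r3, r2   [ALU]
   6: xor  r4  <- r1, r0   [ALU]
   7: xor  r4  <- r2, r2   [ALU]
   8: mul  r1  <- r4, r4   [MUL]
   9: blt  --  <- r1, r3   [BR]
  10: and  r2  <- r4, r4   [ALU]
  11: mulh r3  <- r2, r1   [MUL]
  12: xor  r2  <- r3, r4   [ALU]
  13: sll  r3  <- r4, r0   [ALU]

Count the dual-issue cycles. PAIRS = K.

  cy0 -> i0/i1 (sub/st) pair
  cy1 -> i2/i3 (add/add) pair
  cy2 -> i4/i5 (sll/xor) pair
  cy3 -> i6 (xor) WAW r4
  cy4 -> i7 (xor) RAW r4
  cy5 -> i8 (mul) no-port MUL/BR
  cy6 -> i9/i10 (blt/and) pair
  cy7 -> i11 (mulh) RAW r3
  cy8 -> i12/i13 (xor/sll) pair

PAIRS = 5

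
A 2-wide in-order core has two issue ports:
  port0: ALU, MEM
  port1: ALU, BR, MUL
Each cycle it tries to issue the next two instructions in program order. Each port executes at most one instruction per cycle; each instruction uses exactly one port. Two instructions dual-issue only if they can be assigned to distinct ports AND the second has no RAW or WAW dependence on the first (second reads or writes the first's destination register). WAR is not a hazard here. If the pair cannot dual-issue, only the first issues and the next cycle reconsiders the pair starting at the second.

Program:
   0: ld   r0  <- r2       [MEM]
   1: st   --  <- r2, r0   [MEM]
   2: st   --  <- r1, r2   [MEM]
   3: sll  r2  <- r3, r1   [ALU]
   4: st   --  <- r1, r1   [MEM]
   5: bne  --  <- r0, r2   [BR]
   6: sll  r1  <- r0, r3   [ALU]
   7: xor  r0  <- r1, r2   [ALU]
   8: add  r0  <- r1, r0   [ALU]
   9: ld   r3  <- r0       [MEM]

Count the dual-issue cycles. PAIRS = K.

PAIRS = 2

t=0 i0:ld ; no-port MEM/MEM
t=1 i1:st ; no-port MEM/MEM
t=2 i2/i3:st+sll ; dual
t=3 i4/i5:st+bne ; dual
t=4 i6:sll ; RAW r1
t=5 i7:xor ; RAW+WAW r0
t=6 i8:add ; RAW r0
t=7 i9:ld ; tail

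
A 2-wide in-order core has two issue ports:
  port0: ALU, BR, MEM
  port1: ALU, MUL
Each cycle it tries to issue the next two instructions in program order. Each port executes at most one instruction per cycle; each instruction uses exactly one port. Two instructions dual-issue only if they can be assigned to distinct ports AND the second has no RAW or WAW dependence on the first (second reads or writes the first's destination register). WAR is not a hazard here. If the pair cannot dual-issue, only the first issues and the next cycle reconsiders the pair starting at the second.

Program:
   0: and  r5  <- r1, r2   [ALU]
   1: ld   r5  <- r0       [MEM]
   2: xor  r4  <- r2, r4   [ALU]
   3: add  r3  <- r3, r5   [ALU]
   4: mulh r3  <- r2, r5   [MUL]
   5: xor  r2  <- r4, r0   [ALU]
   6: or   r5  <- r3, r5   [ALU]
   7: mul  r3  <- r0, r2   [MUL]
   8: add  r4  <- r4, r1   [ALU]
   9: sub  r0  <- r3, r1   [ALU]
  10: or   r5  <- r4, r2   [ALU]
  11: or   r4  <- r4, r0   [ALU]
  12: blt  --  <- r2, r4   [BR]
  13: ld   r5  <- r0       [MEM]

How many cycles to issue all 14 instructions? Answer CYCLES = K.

CYCLES = 9

[0] i0  and.ALU  -- WAW r5
[1] i1+i2  ld.MEM+xor.ALU  -- pair
[2] i3  add.ALU  -- WAW r3
[3] i4+i5  mulh.MUL+xor.ALU  -- pair
[4] i6+i7  or.ALU+mul.MUL  -- pair
[5] i8+i9  add.ALU+sub.ALU  -- pair
[6] i10+i11  or.ALU+or.ALU  -- pair
[7] i12  blt.BR  -- no-port BR/MEM
[8] i13  ld.MEM  -- tail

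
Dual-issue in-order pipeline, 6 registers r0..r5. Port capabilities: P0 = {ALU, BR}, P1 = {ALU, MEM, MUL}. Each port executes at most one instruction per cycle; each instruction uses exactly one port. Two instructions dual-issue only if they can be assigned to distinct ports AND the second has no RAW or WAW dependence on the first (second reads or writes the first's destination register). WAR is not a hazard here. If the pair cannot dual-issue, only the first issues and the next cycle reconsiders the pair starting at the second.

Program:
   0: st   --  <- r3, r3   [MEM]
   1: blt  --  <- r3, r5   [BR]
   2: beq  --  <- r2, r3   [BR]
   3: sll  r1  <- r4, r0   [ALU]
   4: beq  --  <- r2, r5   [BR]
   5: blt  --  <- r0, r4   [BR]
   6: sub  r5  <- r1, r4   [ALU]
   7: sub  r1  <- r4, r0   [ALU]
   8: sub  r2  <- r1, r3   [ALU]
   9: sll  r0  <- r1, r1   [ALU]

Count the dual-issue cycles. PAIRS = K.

[0] i0,i1  st blt  -- 2-wide
[1] i2,i3  beq sll  -- 2-wide
[2] i4  beq  -- no-port BR/BR
[3] i5,i6  blt sub  -- 2-wide
[4] i7  sub  -- RAW r1
[5] i8,i9  sub sll  -- 2-wide

PAIRS = 4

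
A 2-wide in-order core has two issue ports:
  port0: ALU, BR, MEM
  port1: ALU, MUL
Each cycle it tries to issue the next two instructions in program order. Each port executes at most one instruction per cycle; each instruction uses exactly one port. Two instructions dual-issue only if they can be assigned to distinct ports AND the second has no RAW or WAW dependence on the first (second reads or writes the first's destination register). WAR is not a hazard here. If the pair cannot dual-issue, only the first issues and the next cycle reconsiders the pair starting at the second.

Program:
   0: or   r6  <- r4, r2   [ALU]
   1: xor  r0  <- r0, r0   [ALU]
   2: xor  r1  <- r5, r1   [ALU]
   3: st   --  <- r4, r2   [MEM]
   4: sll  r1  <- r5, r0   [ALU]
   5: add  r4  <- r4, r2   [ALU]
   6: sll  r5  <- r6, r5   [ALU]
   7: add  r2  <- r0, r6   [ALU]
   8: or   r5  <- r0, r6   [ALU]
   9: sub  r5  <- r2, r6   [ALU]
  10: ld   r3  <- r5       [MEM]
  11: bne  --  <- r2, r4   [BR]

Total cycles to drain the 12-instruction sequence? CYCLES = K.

CYCLES = 8

[0] i0+i1  or.ALU xor.ALU  -- dual
[1] i2+i3  xor.ALU st.MEM  -- dual
[2] i4+i5  sll.ALU add.ALU  -- dual
[3] i6+i7  sll.ALU add.ALU  -- dual
[4] i8  or.ALU  -- WAW r5
[5] i9  sub.ALU  -- RAW r5
[6] i10  ld.MEM  -- no-port MEM/BR
[7] i11  bne.BR  -- tail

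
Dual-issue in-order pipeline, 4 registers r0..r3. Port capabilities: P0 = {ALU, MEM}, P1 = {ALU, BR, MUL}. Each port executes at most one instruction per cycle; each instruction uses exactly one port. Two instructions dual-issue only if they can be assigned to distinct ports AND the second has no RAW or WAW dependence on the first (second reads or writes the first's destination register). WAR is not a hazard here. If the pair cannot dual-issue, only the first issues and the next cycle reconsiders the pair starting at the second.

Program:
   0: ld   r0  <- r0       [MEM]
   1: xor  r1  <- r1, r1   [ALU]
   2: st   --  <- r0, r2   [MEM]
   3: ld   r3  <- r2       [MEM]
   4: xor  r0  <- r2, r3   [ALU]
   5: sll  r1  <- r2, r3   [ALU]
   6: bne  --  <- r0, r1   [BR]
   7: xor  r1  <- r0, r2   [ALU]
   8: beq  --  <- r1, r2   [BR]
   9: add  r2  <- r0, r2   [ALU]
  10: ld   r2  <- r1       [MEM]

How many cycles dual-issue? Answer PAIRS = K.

c0: i0&i1 ld.MEM/xor.ALU  pair
c1: i2 st.MEM  no-port MEM/MEM
c2: i3 ld.MEM  RAW r3
c3: i4&i5 xor.ALU/sll.ALU  pair
c4: i6&i7 bne.BR/xor.ALU  pair
c5: i8&i9 beq.BR/add.ALU  pair
c6: i10 ld.MEM  tail

PAIRS = 4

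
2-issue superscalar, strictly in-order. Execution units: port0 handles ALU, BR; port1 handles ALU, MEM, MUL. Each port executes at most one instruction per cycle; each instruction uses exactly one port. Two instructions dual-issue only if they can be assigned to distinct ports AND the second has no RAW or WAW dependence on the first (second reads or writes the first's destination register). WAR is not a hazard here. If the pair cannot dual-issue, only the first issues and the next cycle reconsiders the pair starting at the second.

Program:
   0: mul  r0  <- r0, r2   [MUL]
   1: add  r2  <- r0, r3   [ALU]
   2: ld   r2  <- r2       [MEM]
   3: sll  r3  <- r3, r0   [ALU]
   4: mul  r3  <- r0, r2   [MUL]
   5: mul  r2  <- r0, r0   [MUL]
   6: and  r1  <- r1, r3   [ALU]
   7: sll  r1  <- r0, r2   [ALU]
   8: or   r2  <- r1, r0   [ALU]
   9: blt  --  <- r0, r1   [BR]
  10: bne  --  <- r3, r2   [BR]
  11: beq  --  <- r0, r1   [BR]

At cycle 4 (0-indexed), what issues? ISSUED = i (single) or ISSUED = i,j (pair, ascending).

c0: i0 mul  RAW r0
c1: i1 add  RAW+WAW r2
c2: i2+i3 ld sll  dual
c3: i4 mul  no-port MUL/MUL
c4: i5+i6 mul and  dual
c5: i7 sll  RAW r1
c6: i8+i9 or blt  dual
c7: i10 bne  no-port BR/BR
c8: i11 beq  tail

ISSUED = 5,6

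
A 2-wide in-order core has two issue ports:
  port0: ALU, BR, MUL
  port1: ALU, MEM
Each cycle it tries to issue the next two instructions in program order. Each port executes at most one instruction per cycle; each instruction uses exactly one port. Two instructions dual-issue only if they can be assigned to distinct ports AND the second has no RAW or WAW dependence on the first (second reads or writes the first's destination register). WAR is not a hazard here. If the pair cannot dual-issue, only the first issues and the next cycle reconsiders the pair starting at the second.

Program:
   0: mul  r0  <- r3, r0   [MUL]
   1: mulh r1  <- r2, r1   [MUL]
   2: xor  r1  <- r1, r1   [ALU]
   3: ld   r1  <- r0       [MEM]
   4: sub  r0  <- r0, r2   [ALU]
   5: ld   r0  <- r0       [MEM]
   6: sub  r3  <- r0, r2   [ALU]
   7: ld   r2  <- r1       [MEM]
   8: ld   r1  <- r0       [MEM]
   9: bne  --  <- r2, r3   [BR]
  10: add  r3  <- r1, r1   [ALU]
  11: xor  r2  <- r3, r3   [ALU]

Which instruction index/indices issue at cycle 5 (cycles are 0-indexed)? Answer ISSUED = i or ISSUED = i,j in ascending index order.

ISSUED = 6,7

[0] i0  mul.MUL  -- no-port MUL/MUL
[1] i1  mulh.MUL  -- RAW+WAW r1
[2] i2  xor.ALU  -- WAW r1
[3] i3/i4  ld.MEM sub.ALU  -- dual
[4] i5  ld.MEM  -- RAW r0
[5] i6/i7  sub.ALU ld.MEM  -- dual
[6] i8/i9  ld.MEM bne.BR  -- dual
[7] i10  add.ALU  -- RAW r3
[8] i11  xor.ALU  -- tail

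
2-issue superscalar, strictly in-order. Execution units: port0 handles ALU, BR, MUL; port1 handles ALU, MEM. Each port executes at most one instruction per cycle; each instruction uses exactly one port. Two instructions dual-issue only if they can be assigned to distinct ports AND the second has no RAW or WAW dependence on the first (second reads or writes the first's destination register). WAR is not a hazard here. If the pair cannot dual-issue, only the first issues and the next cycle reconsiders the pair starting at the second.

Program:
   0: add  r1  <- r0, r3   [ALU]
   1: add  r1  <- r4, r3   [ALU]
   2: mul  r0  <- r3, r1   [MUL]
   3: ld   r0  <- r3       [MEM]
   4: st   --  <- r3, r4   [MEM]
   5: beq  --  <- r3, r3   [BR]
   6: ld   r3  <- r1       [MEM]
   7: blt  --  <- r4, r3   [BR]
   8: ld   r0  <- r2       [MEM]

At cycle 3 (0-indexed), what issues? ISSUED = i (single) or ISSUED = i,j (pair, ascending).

c0: i0 add.ALU  WAW r1
c1: i1 add.ALU  RAW r1
c2: i2 mul.MUL  WAW r0
c3: i3 ld.MEM  no-port MEM/MEM
c4: i4,i5 st.MEM/beq.BR  pair
c5: i6 ld.MEM  RAW r3
c6: i7,i8 blt.BR/ld.MEM  pair

ISSUED = 3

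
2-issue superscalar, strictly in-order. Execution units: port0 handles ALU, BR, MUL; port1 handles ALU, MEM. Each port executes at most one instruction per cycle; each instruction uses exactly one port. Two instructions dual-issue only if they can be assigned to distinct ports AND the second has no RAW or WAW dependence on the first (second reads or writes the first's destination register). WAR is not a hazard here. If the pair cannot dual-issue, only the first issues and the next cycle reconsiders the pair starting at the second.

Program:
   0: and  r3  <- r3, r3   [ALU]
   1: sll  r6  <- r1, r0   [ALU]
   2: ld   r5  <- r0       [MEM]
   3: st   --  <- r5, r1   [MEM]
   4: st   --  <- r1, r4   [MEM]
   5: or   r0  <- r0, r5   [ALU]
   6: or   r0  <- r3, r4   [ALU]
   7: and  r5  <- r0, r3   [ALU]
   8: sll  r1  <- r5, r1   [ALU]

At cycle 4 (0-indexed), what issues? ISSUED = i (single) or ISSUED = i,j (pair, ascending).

ISSUED = 6

[0] i0,i1  and.ALU/sll.ALU  -- dual
[1] i2  ld.MEM  -- no-port MEM/MEM
[2] i3  st.MEM  -- no-port MEM/MEM
[3] i4,i5  st.MEM/or.ALU  -- dual
[4] i6  or.ALU  -- RAW r0
[5] i7  and.ALU  -- RAW r5
[6] i8  sll.ALU  -- tail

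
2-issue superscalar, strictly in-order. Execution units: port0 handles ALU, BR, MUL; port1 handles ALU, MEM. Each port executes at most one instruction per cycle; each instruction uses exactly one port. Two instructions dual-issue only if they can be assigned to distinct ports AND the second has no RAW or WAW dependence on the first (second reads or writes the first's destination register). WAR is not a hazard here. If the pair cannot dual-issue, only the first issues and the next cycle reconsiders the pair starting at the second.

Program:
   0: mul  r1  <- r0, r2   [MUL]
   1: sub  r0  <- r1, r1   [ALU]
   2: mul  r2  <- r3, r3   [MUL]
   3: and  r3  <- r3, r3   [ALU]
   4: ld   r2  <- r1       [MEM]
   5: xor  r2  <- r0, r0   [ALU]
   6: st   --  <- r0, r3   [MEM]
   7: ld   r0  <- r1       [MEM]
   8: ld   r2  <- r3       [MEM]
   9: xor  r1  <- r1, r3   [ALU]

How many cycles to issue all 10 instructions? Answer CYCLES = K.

CYCLES = 6

[0] i0  mul  -- RAW r1
[1] i1+i2  sub;mul  -- pair
[2] i3+i4  and;ld  -- pair
[3] i5+i6  xor;st  -- pair
[4] i7  ld  -- no-port MEM/MEM
[5] i8+i9  ld;xor  -- pair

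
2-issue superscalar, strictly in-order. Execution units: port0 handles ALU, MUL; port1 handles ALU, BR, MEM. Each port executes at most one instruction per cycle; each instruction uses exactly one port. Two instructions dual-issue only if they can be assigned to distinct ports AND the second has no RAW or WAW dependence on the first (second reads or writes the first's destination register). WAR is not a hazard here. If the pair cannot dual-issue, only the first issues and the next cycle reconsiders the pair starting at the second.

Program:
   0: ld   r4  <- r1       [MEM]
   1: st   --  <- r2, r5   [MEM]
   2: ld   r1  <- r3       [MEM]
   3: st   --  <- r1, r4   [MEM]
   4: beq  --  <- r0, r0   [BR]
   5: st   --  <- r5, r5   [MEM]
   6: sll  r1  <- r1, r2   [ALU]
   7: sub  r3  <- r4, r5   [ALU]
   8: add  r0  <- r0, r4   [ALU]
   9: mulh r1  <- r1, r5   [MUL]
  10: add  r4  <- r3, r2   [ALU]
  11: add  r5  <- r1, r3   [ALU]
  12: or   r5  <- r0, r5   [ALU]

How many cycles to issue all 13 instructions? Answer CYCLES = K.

CYCLES = 10

0. ld.MEM @i0  | no-port MEM/MEM
1. st.MEM @i1  | no-port MEM/MEM
2. ld.MEM @i2  | no-port MEM/MEM
3. st.MEM @i3  | no-port MEM/BR
4. beq.BR @i4  | no-port BR/MEM
5. st.MEM sll.ALU @i5&i6  | pair
6. sub.ALU add.ALU @i7&i8  | pair
7. mulh.MUL add.ALU @i9&i10  | pair
8. add.ALU @i11  | RAW+WAW r5
9. or.ALU @i12  | tail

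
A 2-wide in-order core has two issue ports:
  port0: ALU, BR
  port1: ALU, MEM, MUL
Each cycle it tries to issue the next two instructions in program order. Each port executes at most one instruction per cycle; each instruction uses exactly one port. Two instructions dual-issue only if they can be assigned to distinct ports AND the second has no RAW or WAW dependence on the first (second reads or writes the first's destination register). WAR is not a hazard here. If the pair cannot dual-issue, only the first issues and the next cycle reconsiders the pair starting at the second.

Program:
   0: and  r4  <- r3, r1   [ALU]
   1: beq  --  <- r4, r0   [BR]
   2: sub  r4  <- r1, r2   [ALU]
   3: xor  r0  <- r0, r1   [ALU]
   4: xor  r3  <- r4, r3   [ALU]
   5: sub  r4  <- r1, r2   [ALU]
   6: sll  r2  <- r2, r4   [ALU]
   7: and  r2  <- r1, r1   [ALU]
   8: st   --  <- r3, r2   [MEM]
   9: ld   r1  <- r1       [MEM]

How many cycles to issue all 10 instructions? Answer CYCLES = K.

[0] i0  and.ALU  -- RAW r4
[1] i1/i2  beq.BR/sub.ALU  -- dual
[2] i3/i4  xor.ALU/xor.ALU  -- dual
[3] i5  sub.ALU  -- RAW r4
[4] i6  sll.ALU  -- WAW r2
[5] i7  and.ALU  -- RAW r2
[6] i8  st.MEM  -- no-port MEM/MEM
[7] i9  ld.MEM  -- tail

CYCLES = 8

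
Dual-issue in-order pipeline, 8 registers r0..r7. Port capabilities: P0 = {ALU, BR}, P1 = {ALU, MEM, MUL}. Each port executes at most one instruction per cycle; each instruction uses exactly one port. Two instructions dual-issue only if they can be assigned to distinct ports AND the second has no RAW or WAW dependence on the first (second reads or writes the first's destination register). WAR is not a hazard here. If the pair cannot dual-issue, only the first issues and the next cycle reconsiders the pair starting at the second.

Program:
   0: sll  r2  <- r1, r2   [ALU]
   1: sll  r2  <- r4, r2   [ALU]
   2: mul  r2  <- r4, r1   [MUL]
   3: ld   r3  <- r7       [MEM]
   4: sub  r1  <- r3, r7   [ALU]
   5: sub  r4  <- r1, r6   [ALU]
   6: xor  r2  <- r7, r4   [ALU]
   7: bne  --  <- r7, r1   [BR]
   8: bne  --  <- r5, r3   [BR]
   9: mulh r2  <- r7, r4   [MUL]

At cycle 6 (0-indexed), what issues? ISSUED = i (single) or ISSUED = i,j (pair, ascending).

  cy0 -> i0 (sll) RAW+WAW r2
  cy1 -> i1 (sll) WAW r2
  cy2 -> i2 (mul) no-port MUL/MEM
  cy3 -> i3 (ld) RAW r3
  cy4 -> i4 (sub) RAW r1
  cy5 -> i5 (sub) RAW r4
  cy6 -> i6&i7 (xor bne) dual
  cy7 -> i8&i9 (bne mulh) dual

ISSUED = 6,7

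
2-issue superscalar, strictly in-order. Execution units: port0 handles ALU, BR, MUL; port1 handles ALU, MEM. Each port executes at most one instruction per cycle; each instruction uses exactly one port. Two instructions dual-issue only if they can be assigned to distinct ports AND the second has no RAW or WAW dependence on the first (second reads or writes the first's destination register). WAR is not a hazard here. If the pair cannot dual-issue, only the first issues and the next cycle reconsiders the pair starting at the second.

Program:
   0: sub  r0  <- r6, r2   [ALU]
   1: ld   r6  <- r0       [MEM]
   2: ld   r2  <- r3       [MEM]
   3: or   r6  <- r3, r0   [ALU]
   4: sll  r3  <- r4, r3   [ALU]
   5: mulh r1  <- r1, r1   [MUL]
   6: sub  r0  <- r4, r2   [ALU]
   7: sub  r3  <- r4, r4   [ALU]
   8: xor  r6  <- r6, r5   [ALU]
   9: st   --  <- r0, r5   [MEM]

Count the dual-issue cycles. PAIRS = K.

[0] i0  sub  -- RAW r0
[1] i1  ld  -- no-port MEM/MEM
[2] i2&i3  ld+or  -- pair
[3] i4&i5  sll+mulh  -- pair
[4] i6&i7  sub+sub  -- pair
[5] i8&i9  xor+st  -- pair

PAIRS = 4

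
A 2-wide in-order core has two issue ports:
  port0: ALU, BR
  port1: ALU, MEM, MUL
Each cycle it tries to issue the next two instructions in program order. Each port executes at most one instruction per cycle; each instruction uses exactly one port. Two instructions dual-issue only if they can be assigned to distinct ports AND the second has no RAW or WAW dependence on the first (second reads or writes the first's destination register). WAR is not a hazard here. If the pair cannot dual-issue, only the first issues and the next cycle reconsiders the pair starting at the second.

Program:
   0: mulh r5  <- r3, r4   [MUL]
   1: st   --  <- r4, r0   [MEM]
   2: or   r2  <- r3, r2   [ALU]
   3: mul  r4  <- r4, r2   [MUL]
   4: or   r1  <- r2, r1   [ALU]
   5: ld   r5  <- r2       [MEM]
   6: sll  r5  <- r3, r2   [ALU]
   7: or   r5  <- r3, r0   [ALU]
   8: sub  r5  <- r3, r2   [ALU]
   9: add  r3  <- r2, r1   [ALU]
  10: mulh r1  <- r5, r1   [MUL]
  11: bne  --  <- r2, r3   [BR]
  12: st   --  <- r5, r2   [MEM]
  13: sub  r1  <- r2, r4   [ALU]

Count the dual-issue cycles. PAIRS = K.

PAIRS = 5

c0: i0 mulh.MUL  no-port MUL/MEM
c1: i1/i2 st.MEM;or.ALU  dual
c2: i3/i4 mul.MUL;or.ALU  dual
c3: i5 ld.MEM  WAW r5
c4: i6 sll.ALU  WAW r5
c5: i7 or.ALU  WAW r5
c6: i8/i9 sub.ALU;add.ALU  dual
c7: i10/i11 mulh.MUL;bne.BR  dual
c8: i12/i13 st.MEM;sub.ALU  dual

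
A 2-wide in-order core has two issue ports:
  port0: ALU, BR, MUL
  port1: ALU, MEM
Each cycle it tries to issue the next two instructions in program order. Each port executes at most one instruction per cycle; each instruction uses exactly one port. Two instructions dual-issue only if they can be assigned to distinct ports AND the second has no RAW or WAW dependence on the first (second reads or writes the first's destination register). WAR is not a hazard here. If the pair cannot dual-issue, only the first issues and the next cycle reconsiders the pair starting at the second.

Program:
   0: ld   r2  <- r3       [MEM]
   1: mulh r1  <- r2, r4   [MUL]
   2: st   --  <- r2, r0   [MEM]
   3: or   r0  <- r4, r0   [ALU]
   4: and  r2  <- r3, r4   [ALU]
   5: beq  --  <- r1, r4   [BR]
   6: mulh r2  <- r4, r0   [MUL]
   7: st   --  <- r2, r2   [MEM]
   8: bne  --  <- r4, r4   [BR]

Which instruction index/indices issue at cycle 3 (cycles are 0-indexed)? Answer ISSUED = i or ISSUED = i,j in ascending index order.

ISSUED = 5

c0: i0 ld  RAW r2
c1: i1+i2 mulh st  pair
c2: i3+i4 or and  pair
c3: i5 beq  no-port BR/MUL
c4: i6 mulh  RAW r2
c5: i7+i8 st bne  pair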